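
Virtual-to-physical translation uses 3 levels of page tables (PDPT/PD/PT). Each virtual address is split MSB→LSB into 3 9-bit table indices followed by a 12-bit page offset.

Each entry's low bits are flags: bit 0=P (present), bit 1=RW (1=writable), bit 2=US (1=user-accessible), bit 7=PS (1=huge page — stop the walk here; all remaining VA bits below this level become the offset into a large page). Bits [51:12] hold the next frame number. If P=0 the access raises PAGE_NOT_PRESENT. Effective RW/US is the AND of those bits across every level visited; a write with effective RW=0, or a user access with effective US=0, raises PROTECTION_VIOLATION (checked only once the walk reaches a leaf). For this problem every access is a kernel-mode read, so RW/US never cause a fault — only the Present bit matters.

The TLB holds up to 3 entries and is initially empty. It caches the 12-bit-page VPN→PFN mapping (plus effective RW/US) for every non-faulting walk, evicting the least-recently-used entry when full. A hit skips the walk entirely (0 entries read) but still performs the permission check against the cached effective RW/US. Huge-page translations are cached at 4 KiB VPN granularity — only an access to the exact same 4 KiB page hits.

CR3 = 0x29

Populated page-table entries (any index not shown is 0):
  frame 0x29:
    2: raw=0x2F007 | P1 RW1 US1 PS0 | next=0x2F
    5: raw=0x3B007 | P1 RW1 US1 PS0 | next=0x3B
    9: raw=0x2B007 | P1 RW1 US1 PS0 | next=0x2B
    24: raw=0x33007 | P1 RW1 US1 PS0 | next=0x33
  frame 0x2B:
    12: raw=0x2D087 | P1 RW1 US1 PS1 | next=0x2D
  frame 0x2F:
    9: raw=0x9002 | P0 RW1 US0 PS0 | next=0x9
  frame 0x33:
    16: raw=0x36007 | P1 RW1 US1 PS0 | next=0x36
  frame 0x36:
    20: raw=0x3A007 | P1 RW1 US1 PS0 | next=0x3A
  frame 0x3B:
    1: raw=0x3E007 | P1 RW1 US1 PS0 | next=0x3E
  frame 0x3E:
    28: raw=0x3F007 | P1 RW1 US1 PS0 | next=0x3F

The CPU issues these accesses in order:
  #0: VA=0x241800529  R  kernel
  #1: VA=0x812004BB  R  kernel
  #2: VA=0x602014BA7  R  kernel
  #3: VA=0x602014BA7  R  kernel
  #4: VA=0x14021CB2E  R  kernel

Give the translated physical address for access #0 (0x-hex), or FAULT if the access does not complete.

Trace:
#0 VA=0x241800529 (r,kernel):
  [0] read 0x29 idx=9: raw=0x2B007 flags P=1 W=1 U=1 S=0
  [1] read 0x2B idx=12: raw=0x2D087 flags P=1 W=1 U=1 S=1
  → PA=0x2D529 (huge @L1)  (2 entries read)
#1 VA=0x812004BB (r,kernel):
  [0] read 0x29 idx=2: raw=0x2F007 flags P=1 W=1 U=1 S=0
  [1] read 0x2F idx=9: raw=0x9002 flags P=0 W=1 U=0 S=0
  ✗ PAGE_NOT_PRESENT  [2 reads]
#2 VA=0x602014BA7 (r,kernel):
  [0] read 0x29 idx=24: raw=0x33007 flags P=1 W=1 U=1 S=0
  [1] read 0x33 idx=16: raw=0x36007 flags P=1 W=1 U=1 S=0
  [2] read 0x36 idx=20: raw=0x3A007 flags P=1 W=1 U=1 S=0
  → PA=0x3ABA7  (3 entries read)
#3 VA=0x602014BA7 (r,kernel):
  TLB hit vpn=0x602014 → PA=0x3ABA7
#4 VA=0x14021CB2E (r,kernel):
  [0] read 0x29 idx=5: raw=0x3B007 flags P=1 W=1 U=1 S=0
  [1] read 0x3B idx=1: raw=0x3E007 flags P=1 W=1 U=1 S=0
  [2] read 0x3E idx=28: raw=0x3F007 flags P=1 W=1 U=1 S=0
  → PA=0x3FB2E  (3 entries read)

Access #0 PA: 0x2D529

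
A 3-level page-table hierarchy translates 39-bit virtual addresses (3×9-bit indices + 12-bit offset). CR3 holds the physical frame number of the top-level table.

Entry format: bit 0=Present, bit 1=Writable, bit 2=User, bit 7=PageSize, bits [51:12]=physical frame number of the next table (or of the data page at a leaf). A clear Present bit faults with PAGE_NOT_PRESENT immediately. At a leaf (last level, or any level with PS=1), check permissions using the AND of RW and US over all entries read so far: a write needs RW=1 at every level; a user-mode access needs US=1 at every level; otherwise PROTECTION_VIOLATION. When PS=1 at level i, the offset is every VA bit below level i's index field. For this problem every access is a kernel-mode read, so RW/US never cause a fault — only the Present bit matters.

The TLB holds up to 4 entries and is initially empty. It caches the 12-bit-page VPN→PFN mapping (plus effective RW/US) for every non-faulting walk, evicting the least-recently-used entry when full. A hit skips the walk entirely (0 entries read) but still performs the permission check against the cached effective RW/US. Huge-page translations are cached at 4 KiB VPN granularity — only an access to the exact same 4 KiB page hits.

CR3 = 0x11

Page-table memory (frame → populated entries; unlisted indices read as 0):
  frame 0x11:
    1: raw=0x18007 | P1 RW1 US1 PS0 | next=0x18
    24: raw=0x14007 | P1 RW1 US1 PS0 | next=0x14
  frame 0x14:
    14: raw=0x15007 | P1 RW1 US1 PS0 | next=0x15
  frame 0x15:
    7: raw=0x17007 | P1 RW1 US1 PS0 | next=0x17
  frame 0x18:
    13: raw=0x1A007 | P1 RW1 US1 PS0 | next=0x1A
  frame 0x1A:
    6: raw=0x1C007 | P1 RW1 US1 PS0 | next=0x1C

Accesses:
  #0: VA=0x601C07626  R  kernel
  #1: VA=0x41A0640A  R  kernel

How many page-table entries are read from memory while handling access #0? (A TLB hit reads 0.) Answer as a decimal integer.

Walk each access:
#0 VA=0x601C07626 (r,kernel):
  [0] read 0x11 idx=24: raw=0x14007 flags P=1 W=1 U=1 S=0
  [1] read 0x14 idx=14: raw=0x15007 flags P=1 W=1 U=1 S=0
  [2] read 0x15 idx=7: raw=0x17007 flags P=1 W=1 U=1 S=0
  ⇒ phys 0x17626  [3 reads]
#1 VA=0x41A0640A (r,kernel):
  [0] read 0x11 idx=1: raw=0x18007 flags P=1 W=1 U=1 S=0
  [1] read 0x18 idx=13: raw=0x1A007 flags P=1 W=1 U=1 S=0
  [2] read 0x1A idx=6: raw=0x1C007 flags P=1 W=1 U=1 S=0
  ⇒ phys 0x1C40A  [3 reads]

Entries read for #0: 3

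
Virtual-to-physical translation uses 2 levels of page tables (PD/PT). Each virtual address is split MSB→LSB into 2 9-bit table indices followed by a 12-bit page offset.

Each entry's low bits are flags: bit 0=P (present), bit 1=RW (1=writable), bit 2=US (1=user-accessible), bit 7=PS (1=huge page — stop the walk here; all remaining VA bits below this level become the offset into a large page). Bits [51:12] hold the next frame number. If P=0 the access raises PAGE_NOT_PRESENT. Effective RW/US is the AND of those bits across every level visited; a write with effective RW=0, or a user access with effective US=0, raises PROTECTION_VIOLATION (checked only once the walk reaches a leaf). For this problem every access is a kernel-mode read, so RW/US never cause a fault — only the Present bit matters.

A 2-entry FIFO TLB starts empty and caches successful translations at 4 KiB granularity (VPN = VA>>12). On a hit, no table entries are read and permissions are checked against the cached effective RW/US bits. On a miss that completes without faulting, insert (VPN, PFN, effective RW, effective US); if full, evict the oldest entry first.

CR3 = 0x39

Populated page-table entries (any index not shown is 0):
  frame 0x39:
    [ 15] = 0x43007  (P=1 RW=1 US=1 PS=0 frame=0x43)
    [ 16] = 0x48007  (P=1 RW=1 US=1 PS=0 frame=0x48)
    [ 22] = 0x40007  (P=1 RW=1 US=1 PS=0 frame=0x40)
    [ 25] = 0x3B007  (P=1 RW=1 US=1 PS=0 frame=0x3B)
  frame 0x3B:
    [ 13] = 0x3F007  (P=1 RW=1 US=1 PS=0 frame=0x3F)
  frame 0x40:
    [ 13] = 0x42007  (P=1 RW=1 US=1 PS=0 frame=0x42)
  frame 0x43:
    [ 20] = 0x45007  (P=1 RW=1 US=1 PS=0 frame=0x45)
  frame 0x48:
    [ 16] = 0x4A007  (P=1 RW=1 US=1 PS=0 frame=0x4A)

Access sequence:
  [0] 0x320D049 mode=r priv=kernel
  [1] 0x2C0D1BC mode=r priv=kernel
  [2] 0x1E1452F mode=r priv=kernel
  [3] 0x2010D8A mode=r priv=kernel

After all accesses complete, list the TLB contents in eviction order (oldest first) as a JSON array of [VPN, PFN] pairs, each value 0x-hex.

Per-access translation:
#0 VA=0x320D049 (r,kernel):
  L0: frame=0x39 idx=25 entry=0x3B007 [P=1 RW=1 US=1 PS=0]
  L1: frame=0x3B idx=13 entry=0x3F007 [P=1 RW=1 US=1 PS=0]
  ✓ 0x3F049  — 2 lookups
#1 VA=0x2C0D1BC (r,kernel):
  L0: frame=0x39 idx=22 entry=0x40007 [P=1 RW=1 US=1 PS=0]
  L1: frame=0x40 idx=13 entry=0x42007 [P=1 RW=1 US=1 PS=0]
  ✓ 0x421BC  — 2 lookups
#2 VA=0x1E1452F (r,kernel):
  L0: frame=0x39 idx=15 entry=0x43007 [P=1 RW=1 US=1 PS=0]
  L1: frame=0x43 idx=20 entry=0x45007 [P=1 RW=1 US=1 PS=0]
  ✓ 0x4552F  — 2 lookups
#3 VA=0x2010D8A (r,kernel):
  L0: frame=0x39 idx=16 entry=0x48007 [P=1 RW=1 US=1 PS=0]
  L1: frame=0x48 idx=16 entry=0x4A007 [P=1 RW=1 US=1 PS=0]
  ✓ 0x4AD8A  — 2 lookups

TLB: [["0x1E14", "0x45"], ["0x2010", "0x4A"]]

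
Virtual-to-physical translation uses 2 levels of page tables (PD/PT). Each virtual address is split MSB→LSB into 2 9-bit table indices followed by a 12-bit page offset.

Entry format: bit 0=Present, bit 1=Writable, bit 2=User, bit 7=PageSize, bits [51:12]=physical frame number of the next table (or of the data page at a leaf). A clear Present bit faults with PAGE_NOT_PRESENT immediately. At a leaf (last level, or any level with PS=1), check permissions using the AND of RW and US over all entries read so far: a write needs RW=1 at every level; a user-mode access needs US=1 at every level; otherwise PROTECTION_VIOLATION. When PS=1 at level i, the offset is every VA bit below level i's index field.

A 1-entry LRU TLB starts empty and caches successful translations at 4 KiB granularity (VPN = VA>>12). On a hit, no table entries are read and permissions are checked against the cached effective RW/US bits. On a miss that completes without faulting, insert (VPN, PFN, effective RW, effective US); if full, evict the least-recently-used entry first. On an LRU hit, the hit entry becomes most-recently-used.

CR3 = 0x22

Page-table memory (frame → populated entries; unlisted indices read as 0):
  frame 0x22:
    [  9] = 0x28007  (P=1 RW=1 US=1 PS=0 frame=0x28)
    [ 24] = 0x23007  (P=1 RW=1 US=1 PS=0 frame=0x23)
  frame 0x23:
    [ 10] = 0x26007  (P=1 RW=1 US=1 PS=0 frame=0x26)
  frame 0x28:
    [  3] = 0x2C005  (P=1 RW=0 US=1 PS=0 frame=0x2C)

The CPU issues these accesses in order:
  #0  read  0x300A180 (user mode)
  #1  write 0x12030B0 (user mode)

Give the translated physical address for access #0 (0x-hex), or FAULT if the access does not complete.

Per-access translation:
#0 VA=0x300A180 (r,user):
  L0: frame=0x22 idx=24 entry=0x23007 [P=1 RW=1 US=1 PS=0]
  L1: frame=0x23 idx=10 entry=0x26007 [P=1 RW=1 US=1 PS=0]
  → PA=0x26180  (2 entries read)
#1 VA=0x12030B0 (w,user):
  L0: frame=0x22 idx=9 entry=0x28007 [P=1 RW=1 US=1 PS=0]
  L1: frame=0x28 idx=3 entry=0x2C005 [P=1 RW=0 US=1 PS=0]
  → PROTECTION_VIOLATION  (2 entries read)

Access #0 PA: 0x26180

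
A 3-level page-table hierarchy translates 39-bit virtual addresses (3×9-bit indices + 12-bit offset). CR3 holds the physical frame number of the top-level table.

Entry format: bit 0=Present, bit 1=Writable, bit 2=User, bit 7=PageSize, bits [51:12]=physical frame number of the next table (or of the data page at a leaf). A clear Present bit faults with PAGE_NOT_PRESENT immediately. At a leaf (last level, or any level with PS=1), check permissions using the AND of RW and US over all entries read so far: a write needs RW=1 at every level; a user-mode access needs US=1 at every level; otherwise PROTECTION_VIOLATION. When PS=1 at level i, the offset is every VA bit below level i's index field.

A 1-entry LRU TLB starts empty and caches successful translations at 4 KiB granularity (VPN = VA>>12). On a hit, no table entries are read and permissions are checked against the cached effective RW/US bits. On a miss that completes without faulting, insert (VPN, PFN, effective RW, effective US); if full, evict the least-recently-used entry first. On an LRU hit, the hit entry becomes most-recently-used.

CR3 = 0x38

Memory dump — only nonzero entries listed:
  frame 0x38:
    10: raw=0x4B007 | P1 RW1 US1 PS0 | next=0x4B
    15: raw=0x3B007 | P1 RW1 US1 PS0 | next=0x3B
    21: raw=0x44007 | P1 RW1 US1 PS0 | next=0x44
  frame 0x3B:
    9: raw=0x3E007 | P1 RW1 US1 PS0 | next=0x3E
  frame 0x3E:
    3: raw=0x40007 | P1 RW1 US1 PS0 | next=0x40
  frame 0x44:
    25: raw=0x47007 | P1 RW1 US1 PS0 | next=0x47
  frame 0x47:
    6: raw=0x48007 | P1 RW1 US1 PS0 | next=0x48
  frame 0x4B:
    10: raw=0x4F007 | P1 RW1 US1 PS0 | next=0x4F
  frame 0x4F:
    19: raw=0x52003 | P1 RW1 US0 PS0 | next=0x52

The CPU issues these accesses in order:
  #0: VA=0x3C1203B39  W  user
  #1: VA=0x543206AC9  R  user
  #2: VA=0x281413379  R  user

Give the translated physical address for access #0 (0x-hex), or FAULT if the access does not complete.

Per-access translation:
#0 VA=0x3C1203B39 (w,user):
  lvl0: tbl 0x38, slot 15 ⇒ 0x3B007 (P1/RW1/US1/PS0)
  lvl1: tbl 0x3B, slot 9 ⇒ 0x3E007 (P1/RW1/US1/PS0)
  lvl2: tbl 0x3E, slot 3 ⇒ 0x40007 (P1/RW1/US1/PS0)
  ⇒ phys 0x40B39  [3 reads]
#1 VA=0x543206AC9 (r,user):
  lvl0: tbl 0x38, slot 21 ⇒ 0x44007 (P1/RW1/US1/PS0)
  lvl1: tbl 0x44, slot 25 ⇒ 0x47007 (P1/RW1/US1/PS0)
  lvl2: tbl 0x47, slot 6 ⇒ 0x48007 (P1/RW1/US1/PS0)
  ⇒ phys 0x48AC9  [3 reads]
#2 VA=0x281413379 (r,user):
  lvl0: tbl 0x38, slot 10 ⇒ 0x4B007 (P1/RW1/US1/PS0)
  lvl1: tbl 0x4B, slot 10 ⇒ 0x4F007 (P1/RW1/US1/PS0)
  lvl2: tbl 0x4F, slot 19 ⇒ 0x52003 (P1/RW1/US0/PS0)
  → PROTECTION_VIOLATION  (3 entries read)

Access #0 PA: 0x40B39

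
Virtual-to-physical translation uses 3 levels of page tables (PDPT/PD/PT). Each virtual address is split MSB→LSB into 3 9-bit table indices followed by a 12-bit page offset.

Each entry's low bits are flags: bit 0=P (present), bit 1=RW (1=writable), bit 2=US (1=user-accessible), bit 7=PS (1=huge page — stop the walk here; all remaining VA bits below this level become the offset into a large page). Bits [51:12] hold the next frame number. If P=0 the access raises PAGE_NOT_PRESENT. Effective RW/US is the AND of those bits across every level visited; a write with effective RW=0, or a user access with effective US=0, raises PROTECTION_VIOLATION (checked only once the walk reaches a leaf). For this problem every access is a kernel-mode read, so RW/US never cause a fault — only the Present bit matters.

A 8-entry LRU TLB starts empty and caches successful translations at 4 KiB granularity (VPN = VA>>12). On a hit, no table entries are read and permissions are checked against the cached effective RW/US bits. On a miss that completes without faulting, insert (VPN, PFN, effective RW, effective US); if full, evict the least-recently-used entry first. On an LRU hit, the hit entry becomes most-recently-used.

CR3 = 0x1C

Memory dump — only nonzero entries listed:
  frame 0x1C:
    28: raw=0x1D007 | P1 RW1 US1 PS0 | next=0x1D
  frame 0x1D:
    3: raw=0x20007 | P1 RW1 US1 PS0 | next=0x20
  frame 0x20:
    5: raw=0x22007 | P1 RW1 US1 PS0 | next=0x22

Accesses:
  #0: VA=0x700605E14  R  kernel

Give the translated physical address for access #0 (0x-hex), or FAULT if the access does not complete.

Trace:
#0 VA=0x700605E14 (r,kernel):
  L0 @0x1C[28] → 0x1D007  P=1,RW=1,US=1,PS=0
  L1 @0x1D[3] → 0x20007  P=1,RW=1,US=1,PS=0
  L2 @0x20[5] → 0x22007  P=1,RW=1,US=1,PS=0
  ⇒ phys 0x22E14  [3 reads]

Access #0 PA: 0x22E14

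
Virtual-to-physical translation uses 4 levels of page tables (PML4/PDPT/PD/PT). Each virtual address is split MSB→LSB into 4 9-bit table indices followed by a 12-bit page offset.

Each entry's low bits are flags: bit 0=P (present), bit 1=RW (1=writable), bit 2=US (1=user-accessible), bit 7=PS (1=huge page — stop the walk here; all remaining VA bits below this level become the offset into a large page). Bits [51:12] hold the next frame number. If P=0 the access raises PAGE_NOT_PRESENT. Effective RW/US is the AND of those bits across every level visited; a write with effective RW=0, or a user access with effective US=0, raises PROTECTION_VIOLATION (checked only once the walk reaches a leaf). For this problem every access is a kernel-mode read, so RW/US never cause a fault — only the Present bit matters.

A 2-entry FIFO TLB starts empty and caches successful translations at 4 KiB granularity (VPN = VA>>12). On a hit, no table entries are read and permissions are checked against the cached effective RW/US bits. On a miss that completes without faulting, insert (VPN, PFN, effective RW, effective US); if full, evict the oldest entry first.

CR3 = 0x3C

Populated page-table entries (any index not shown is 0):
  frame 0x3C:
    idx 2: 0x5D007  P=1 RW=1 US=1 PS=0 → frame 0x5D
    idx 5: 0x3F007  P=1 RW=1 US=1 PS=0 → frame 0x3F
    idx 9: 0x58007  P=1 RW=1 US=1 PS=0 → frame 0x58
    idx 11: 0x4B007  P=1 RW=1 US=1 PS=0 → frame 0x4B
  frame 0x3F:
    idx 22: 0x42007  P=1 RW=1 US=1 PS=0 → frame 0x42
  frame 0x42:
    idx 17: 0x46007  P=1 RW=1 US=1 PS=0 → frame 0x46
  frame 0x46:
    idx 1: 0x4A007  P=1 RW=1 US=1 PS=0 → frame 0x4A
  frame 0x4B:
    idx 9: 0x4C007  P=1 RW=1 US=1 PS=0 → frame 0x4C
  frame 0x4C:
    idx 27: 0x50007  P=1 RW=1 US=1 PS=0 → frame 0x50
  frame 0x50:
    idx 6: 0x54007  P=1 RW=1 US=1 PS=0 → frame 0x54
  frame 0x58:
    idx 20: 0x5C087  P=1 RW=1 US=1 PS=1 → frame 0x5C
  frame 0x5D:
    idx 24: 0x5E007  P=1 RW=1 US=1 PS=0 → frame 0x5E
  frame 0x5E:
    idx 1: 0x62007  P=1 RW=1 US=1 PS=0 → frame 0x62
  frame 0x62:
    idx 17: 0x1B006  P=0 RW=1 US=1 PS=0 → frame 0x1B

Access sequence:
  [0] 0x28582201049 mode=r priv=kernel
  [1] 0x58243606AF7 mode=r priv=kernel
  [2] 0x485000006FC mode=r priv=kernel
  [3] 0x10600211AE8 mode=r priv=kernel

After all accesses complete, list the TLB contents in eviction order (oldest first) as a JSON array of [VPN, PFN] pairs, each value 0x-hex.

Per-access translation:
#0 VA=0x28582201049 (r,kernel):
  [0] read 0x3C idx=5: raw=0x3F007 flags P=1 W=1 U=1 S=0
  [1] read 0x3F idx=22: raw=0x42007 flags P=1 W=1 U=1 S=0
  [2] read 0x42 idx=17: raw=0x46007 flags P=1 W=1 U=1 S=0
  [3] read 0x46 idx=1: raw=0x4A007 flags P=1 W=1 U=1 S=0
  ✓ 0x4A049  — 4 lookups
#1 VA=0x58243606AF7 (r,kernel):
  [0] read 0x3C idx=11: raw=0x4B007 flags P=1 W=1 U=1 S=0
  [1] read 0x4B idx=9: raw=0x4C007 flags P=1 W=1 U=1 S=0
  [2] read 0x4C idx=27: raw=0x50007 flags P=1 W=1 U=1 S=0
  [3] read 0x50 idx=6: raw=0x54007 flags P=1 W=1 U=1 S=0
  ✓ 0x54AF7  — 4 lookups
#2 VA=0x485000006FC (r,kernel):
  [0] read 0x3C idx=9: raw=0x58007 flags P=1 W=1 U=1 S=0
  [1] read 0x58 idx=20: raw=0x5C087 flags P=1 W=1 U=1 S=1
  ✓ 0x5C6FC (huge @L1)  — 2 lookups
#3 VA=0x10600211AE8 (r,kernel):
  [0] read 0x3C idx=2: raw=0x5D007 flags P=1 W=1 U=1 S=0
  [1] read 0x5D idx=24: raw=0x5E007 flags P=1 W=1 U=1 S=0
  [2] read 0x5E idx=1: raw=0x62007 flags P=1 W=1 U=1 S=0
  [3] read 0x62 idx=17: raw=0x1B006 flags P=0 W=1 U=1 S=0
  ✗ PAGE_NOT_PRESENT  [4 reads]

TLB: [["0x58243606", "0x54"], ["0x48500000", "0x5C"]]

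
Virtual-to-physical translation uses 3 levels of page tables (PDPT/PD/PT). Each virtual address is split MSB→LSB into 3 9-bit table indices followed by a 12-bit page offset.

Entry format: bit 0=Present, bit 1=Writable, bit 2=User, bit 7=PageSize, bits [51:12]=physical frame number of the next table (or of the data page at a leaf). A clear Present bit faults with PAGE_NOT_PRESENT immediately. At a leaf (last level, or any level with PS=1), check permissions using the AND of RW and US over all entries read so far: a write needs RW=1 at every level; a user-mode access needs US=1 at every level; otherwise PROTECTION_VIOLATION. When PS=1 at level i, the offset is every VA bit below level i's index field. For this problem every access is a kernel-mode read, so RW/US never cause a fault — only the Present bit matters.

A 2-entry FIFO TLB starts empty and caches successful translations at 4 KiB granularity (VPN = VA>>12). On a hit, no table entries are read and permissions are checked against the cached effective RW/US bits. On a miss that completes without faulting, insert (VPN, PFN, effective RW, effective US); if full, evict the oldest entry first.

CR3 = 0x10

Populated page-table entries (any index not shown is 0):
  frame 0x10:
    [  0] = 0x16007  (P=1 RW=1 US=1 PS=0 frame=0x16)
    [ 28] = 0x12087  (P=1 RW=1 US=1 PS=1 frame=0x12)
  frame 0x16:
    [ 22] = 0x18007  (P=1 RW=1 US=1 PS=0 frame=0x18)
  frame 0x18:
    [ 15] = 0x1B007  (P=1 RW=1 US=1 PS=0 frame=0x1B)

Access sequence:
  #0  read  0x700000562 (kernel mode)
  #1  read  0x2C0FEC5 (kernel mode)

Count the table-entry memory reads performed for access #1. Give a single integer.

Trace:
#0 VA=0x700000562 (r,kernel):
  [0] read 0x10 idx=28: raw=0x12087 flags P=1 W=1 U=1 S=1
  ⇒ phys 0x12562 (huge @L0)  [1 reads]
#1 VA=0x2C0FEC5 (r,kernel):
  [0] read 0x10 idx=0: raw=0x16007 flags P=1 W=1 U=1 S=0
  [1] read 0x16 idx=22: raw=0x18007 flags P=1 W=1 U=1 S=0
  [2] read 0x18 idx=15: raw=0x1B007 flags P=1 W=1 U=1 S=0
  ⇒ phys 0x1BEC5  [3 reads]

Entries read for #1: 3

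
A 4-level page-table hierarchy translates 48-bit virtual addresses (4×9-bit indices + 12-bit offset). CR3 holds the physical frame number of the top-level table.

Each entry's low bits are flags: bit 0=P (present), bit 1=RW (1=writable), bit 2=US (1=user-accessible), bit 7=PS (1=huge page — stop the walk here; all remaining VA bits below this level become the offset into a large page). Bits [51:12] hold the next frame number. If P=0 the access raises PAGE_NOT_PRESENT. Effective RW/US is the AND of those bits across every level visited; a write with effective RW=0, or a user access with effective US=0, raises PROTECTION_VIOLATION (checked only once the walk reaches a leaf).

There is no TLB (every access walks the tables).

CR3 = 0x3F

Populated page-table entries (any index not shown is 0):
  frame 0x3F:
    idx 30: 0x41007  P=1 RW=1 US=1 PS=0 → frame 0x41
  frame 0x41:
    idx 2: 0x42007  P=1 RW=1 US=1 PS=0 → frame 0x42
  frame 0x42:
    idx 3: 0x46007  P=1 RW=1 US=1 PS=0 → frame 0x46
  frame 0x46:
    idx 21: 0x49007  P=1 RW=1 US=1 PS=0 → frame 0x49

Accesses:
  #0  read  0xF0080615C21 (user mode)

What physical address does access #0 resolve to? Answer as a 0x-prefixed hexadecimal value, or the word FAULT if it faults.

Walk each access:
#0 VA=0xF0080615C21 (r,user):
  lvl0: tbl 0x3F, slot 30 ⇒ 0x41007 (P1/RW1/US1/PS0)
  lvl1: tbl 0x41, slot 2 ⇒ 0x42007 (P1/RW1/US1/PS0)
  lvl2: tbl 0x42, slot 3 ⇒ 0x46007 (P1/RW1/US1/PS0)
  lvl3: tbl 0x46, slot 21 ⇒ 0x49007 (P1/RW1/US1/PS0)
  → PA=0x49C21  (4 entries read)

Access #0 PA: 0x49C21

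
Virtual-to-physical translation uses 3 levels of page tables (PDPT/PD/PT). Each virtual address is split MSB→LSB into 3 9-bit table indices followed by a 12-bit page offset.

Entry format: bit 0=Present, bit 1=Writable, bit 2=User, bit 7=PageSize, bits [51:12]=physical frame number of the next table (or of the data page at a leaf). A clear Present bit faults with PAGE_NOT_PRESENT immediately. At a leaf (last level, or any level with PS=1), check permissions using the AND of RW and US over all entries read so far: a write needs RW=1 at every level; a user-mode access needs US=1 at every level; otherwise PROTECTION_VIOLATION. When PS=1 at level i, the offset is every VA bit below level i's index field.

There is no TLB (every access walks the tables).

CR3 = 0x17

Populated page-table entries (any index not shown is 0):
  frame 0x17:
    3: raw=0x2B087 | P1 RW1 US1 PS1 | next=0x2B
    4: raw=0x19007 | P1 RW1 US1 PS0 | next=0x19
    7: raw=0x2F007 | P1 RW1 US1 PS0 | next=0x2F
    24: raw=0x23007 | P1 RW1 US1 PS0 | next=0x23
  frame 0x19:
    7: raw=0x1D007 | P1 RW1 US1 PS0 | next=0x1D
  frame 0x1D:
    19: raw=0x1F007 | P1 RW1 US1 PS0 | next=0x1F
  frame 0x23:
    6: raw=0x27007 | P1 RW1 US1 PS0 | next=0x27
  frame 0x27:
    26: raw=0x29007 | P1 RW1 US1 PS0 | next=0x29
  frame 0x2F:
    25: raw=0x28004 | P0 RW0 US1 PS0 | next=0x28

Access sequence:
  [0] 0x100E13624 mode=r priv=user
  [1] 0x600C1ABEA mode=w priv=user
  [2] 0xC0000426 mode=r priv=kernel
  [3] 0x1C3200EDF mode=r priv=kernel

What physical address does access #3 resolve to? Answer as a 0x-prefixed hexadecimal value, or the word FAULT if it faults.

Trace:
#0 VA=0x100E13624 (r,user):
  [0] read 0x17 idx=4: raw=0x19007 flags P=1 W=1 U=1 S=0
  [1] read 0x19 idx=7: raw=0x1D007 flags P=1 W=1 U=1 S=0
  [2] read 0x1D idx=19: raw=0x1F007 flags P=1 W=1 U=1 S=0
  → PA=0x1F624  (3 entries read)
#1 VA=0x600C1ABEA (w,user):
  [0] read 0x17 idx=24: raw=0x23007 flags P=1 W=1 U=1 S=0
  [1] read 0x23 idx=6: raw=0x27007 flags P=1 W=1 U=1 S=0
  [2] read 0x27 idx=26: raw=0x29007 flags P=1 W=1 U=1 S=0
  → PA=0x29BEA  (3 entries read)
#2 VA=0xC0000426 (r,kernel):
  [0] read 0x17 idx=3: raw=0x2B087 flags P=1 W=1 U=1 S=1
  → PA=0x2B426 (huge @L0)  (1 entries read)
#3 VA=0x1C3200EDF (r,kernel):
  [0] read 0x17 idx=7: raw=0x2F007 flags P=1 W=1 U=1 S=0
  [1] read 0x2F idx=25: raw=0x28004 flags P=0 W=0 U=1 S=0
  ✗ PAGE_NOT_PRESENT  [2 reads]

Access #3 PA: FAULT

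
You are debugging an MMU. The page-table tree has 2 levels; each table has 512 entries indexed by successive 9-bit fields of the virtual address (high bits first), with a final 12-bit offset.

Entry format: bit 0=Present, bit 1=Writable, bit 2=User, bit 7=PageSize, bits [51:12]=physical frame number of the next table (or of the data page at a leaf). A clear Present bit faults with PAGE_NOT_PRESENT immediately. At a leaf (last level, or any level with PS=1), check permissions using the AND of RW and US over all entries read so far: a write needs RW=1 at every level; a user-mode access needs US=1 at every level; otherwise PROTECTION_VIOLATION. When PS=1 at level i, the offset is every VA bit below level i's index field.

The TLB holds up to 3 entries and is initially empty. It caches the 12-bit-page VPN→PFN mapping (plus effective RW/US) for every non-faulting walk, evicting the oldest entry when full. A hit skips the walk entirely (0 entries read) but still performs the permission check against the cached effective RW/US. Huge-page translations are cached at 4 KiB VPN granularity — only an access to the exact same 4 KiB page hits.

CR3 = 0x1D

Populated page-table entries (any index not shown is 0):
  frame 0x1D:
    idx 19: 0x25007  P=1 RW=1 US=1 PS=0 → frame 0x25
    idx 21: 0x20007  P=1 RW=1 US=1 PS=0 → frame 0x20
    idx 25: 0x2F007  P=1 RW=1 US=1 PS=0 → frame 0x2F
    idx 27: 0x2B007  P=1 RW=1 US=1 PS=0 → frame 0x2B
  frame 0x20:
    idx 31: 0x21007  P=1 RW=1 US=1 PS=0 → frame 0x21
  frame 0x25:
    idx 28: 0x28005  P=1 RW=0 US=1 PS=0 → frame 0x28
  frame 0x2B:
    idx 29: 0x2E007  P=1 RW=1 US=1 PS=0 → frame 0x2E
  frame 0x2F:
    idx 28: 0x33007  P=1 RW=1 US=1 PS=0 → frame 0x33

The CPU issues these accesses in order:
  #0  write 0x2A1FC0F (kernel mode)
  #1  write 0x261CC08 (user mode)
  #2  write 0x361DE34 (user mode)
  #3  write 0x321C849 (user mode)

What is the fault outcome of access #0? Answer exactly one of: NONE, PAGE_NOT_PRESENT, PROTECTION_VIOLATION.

Walk each access:
#0 VA=0x2A1FC0F (w,kernel):
  L0: frame=0x1D idx=21 entry=0x20007 [P=1 RW=1 US=1 PS=0]
  L1: frame=0x20 idx=31 entry=0x21007 [P=1 RW=1 US=1 PS=0]
  ✓ 0x21C0F  — 2 lookups
#1 VA=0x261CC08 (w,user):
  L0: frame=0x1D idx=19 entry=0x25007 [P=1 RW=1 US=1 PS=0]
  L1: frame=0x25 idx=28 entry=0x28005 [P=1 RW=0 US=1 PS=0]
  ✗ PROTECTION_VIOLATION  [2 reads]
#2 VA=0x361DE34 (w,user):
  L0: frame=0x1D idx=27 entry=0x2B007 [P=1 RW=1 US=1 PS=0]
  L1: frame=0x2B idx=29 entry=0x2E007 [P=1 RW=1 US=1 PS=0]
  ✓ 0x2EE34  — 2 lookups
#3 VA=0x321C849 (w,user):
  L0: frame=0x1D idx=25 entry=0x2F007 [P=1 RW=1 US=1 PS=0]
  L1: frame=0x2F idx=28 entry=0x33007 [P=1 RW=1 US=1 PS=0]
  ✓ 0x33849  — 2 lookups

Access #0 fault: NONE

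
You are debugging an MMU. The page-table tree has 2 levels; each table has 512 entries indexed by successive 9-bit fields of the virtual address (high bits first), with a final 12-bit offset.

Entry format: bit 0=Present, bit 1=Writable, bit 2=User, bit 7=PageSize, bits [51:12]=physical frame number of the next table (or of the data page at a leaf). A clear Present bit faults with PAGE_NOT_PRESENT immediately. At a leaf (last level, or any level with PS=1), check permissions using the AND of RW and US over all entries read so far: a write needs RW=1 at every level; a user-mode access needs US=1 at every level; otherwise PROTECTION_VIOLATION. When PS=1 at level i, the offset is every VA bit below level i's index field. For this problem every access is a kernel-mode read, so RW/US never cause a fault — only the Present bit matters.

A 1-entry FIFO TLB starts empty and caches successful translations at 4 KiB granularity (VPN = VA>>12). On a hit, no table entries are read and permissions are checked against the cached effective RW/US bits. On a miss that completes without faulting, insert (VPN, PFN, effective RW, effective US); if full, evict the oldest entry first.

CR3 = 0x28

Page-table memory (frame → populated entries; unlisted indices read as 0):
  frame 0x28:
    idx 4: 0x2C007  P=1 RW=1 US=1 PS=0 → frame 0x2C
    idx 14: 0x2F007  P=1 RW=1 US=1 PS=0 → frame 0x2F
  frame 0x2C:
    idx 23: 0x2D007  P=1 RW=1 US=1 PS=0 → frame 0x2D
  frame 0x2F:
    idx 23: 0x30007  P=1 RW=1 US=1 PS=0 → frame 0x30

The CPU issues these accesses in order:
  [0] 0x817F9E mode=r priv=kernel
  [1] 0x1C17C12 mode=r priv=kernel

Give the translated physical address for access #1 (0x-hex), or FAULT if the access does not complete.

Walk each access:
#0 VA=0x817F9E (r,kernel):
  L0 @0x28[4] → 0x2C007  P=1,RW=1,US=1,PS=0
  L1 @0x2C[23] → 0x2D007  P=1,RW=1,US=1,PS=0
  ⇒ phys 0x2DF9E  [2 reads]
#1 VA=0x1C17C12 (r,kernel):
  L0 @0x28[14] → 0x2F007  P=1,RW=1,US=1,PS=0
  L1 @0x2F[23] → 0x30007  P=1,RW=1,US=1,PS=0
  ⇒ phys 0x30C12  [2 reads]

Access #1 PA: 0x30C12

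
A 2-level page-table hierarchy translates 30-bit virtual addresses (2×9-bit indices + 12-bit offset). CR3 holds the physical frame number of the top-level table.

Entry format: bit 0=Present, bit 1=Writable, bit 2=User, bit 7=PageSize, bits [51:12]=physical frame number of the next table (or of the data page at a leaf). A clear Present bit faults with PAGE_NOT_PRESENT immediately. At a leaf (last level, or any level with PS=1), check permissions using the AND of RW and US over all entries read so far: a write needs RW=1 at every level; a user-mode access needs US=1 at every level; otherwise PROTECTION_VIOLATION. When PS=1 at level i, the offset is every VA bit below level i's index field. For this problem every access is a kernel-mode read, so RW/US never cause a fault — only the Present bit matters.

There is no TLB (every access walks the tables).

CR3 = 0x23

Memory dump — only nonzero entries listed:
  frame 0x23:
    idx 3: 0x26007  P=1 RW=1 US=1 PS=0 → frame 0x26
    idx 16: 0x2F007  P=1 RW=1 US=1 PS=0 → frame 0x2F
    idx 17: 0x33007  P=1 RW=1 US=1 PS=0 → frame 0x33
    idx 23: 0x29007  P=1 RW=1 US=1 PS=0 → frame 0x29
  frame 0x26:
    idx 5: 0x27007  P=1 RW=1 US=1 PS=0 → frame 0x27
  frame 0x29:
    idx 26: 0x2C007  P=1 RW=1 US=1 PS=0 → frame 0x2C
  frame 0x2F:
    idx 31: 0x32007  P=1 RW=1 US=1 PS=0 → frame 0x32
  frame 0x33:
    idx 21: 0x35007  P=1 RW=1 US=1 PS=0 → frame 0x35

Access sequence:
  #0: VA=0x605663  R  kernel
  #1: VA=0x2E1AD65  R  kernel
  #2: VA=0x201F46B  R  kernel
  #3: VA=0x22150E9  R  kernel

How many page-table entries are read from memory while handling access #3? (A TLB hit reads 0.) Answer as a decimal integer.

Walk each access:
#0 VA=0x605663 (r,kernel):
  lvl0: tbl 0x23, slot 3 ⇒ 0x26007 (P1/RW1/US1/PS0)
  lvl1: tbl 0x26, slot 5 ⇒ 0x27007 (P1/RW1/US1/PS0)
  ⇒ phys 0x27663  [2 reads]
#1 VA=0x2E1AD65 (r,kernel):
  lvl0: tbl 0x23, slot 23 ⇒ 0x29007 (P1/RW1/US1/PS0)
  lvl1: tbl 0x29, slot 26 ⇒ 0x2C007 (P1/RW1/US1/PS0)
  ⇒ phys 0x2CD65  [2 reads]
#2 VA=0x201F46B (r,kernel):
  lvl0: tbl 0x23, slot 16 ⇒ 0x2F007 (P1/RW1/US1/PS0)
  lvl1: tbl 0x2F, slot 31 ⇒ 0x32007 (P1/RW1/US1/PS0)
  ⇒ phys 0x3246B  [2 reads]
#3 VA=0x22150E9 (r,kernel):
  lvl0: tbl 0x23, slot 17 ⇒ 0x33007 (P1/RW1/US1/PS0)
  lvl1: tbl 0x33, slot 21 ⇒ 0x35007 (P1/RW1/US1/PS0)
  ⇒ phys 0x350E9  [2 reads]

Entries read for #3: 2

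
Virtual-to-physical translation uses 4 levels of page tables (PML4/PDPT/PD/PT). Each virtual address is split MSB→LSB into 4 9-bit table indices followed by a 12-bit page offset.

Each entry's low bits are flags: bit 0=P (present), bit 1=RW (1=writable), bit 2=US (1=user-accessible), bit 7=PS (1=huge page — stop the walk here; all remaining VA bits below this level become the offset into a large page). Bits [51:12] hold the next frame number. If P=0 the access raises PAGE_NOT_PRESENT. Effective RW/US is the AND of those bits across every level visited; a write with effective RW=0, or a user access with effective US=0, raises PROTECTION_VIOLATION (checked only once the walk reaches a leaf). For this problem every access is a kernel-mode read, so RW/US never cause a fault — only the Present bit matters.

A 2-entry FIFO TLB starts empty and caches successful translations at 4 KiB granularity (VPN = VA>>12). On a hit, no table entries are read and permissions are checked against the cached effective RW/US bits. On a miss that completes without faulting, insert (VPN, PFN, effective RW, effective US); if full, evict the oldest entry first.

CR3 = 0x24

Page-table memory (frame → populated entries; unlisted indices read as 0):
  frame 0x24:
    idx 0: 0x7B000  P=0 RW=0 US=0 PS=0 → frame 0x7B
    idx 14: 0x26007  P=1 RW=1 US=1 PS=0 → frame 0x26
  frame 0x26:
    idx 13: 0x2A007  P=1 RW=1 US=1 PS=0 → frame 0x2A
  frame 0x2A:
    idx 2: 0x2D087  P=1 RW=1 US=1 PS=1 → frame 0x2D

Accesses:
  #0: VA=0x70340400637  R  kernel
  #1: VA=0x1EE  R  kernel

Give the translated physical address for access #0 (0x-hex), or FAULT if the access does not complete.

Walk each access:
#0 VA=0x70340400637 (r,kernel):
  L0 @0x24[14] → 0x26007  P=1,RW=1,US=1,PS=0
  L1 @0x26[13] → 0x2A007  P=1,RW=1,US=1,PS=0
  L2 @0x2A[2] → 0x2D087  P=1,RW=1,US=1,PS=1
  → PA=0x2D637 (huge @L2)  (3 entries read)
#1 VA=0x1EE (r,kernel):
  L0 @0x24[0] → 0x7B000  P=0,RW=0,US=0,PS=0
  ✗ PAGE_NOT_PRESENT  [1 reads]

Access #0 PA: 0x2D637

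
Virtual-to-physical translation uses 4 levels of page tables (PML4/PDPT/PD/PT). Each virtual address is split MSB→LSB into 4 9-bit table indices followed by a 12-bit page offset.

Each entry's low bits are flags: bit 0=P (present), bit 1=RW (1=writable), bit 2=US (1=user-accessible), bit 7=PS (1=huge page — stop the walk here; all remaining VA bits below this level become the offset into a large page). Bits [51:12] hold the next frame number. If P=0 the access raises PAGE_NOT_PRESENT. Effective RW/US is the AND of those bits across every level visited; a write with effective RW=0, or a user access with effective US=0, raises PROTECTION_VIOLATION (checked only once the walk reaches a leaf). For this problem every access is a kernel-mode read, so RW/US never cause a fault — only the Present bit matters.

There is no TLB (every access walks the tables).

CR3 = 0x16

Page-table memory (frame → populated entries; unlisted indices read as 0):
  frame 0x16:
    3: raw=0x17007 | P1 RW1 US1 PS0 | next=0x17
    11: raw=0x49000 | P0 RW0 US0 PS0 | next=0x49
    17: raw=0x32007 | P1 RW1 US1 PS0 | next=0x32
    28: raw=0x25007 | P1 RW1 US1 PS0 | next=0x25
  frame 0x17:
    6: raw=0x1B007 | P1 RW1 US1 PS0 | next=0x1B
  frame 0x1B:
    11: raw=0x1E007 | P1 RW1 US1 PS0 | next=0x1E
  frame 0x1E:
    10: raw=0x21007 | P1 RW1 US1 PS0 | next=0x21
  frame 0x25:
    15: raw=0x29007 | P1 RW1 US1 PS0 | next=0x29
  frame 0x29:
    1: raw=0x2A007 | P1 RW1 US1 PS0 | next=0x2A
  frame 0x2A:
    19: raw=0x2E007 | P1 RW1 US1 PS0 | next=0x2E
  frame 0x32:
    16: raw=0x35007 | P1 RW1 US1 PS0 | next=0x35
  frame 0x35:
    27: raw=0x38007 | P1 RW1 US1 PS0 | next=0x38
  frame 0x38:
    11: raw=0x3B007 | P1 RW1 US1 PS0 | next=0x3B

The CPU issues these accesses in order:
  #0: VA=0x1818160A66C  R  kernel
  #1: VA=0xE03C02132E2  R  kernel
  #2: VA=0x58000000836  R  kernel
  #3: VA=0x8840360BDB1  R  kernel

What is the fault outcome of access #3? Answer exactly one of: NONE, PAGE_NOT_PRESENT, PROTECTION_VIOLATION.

Trace:
#0 VA=0x1818160A66C (r,kernel):
  lvl0: tbl 0x16, slot 3 ⇒ 0x17007 (P1/RW1/US1/PS0)
  lvl1: tbl 0x17, slot 6 ⇒ 0x1B007 (P1/RW1/US1/PS0)
  lvl2: tbl 0x1B, slot 11 ⇒ 0x1E007 (P1/RW1/US1/PS0)
  lvl3: tbl 0x1E, slot 10 ⇒ 0x21007 (P1/RW1/US1/PS0)
  ⇒ phys 0x2166C  [4 reads]
#1 VA=0xE03C02132E2 (r,kernel):
  lvl0: tbl 0x16, slot 28 ⇒ 0x25007 (P1/RW1/US1/PS0)
  lvl1: tbl 0x25, slot 15 ⇒ 0x29007 (P1/RW1/US1/PS0)
  lvl2: tbl 0x29, slot 1 ⇒ 0x2A007 (P1/RW1/US1/PS0)
  lvl3: tbl 0x2A, slot 19 ⇒ 0x2E007 (P1/RW1/US1/PS0)
  ⇒ phys 0x2E2E2  [4 reads]
#2 VA=0x58000000836 (r,kernel):
  lvl0: tbl 0x16, slot 11 ⇒ 0x49000 (P0/RW0/US0/PS0)
  → PAGE_NOT_PRESENT  (1 entries read)
#3 VA=0x8840360BDB1 (r,kernel):
  lvl0: tbl 0x16, slot 17 ⇒ 0x32007 (P1/RW1/US1/PS0)
  lvl1: tbl 0x32, slot 16 ⇒ 0x35007 (P1/RW1/US1/PS0)
  lvl2: tbl 0x35, slot 27 ⇒ 0x38007 (P1/RW1/US1/PS0)
  lvl3: tbl 0x38, slot 11 ⇒ 0x3B007 (P1/RW1/US1/PS0)
  ⇒ phys 0x3BDB1  [4 reads]

Access #3 fault: NONE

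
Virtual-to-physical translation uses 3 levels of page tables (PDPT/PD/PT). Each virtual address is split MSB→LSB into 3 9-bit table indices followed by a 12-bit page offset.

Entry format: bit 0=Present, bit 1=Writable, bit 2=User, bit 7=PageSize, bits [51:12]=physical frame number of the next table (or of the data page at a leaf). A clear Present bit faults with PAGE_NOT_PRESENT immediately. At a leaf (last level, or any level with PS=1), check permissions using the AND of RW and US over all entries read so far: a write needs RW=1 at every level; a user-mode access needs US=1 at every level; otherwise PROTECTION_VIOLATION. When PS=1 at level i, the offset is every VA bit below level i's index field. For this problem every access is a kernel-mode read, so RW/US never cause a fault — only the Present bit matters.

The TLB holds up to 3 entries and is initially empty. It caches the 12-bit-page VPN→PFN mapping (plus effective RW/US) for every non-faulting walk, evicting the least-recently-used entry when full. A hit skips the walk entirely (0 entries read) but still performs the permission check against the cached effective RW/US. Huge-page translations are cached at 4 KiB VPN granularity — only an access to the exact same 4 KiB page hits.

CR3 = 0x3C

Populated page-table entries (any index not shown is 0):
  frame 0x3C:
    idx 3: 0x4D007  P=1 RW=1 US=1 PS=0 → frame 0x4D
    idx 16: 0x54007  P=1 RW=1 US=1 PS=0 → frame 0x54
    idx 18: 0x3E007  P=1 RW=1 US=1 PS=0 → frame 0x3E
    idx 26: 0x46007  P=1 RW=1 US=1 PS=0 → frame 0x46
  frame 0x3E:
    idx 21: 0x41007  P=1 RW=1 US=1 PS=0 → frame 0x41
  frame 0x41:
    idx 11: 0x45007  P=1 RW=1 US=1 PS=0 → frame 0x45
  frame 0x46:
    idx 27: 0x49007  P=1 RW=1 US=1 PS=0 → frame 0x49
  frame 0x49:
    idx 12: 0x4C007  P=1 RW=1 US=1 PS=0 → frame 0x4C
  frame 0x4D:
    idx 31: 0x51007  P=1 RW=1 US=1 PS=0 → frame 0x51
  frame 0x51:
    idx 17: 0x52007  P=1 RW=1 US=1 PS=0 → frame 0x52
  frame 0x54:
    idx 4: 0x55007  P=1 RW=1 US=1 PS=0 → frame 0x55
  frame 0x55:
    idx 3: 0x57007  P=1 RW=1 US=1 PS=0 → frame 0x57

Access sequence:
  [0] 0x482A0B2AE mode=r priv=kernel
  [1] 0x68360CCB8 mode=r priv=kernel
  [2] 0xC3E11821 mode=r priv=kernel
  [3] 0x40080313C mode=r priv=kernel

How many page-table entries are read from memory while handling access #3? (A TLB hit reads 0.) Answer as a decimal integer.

Walk each access:
#0 VA=0x482A0B2AE (r,kernel):
  L0: frame=0x3C idx=18 entry=0x3E007 [P=1 RW=1 US=1 PS=0]
  L1: frame=0x3E idx=21 entry=0x41007 [P=1 RW=1 US=1 PS=0]
  L2: frame=0x41 idx=11 entry=0x45007 [P=1 RW=1 US=1 PS=0]
  ⇒ phys 0x452AE  [3 reads]
#1 VA=0x68360CCB8 (r,kernel):
  L0: frame=0x3C idx=26 entry=0x46007 [P=1 RW=1 US=1 PS=0]
  L1: frame=0x46 idx=27 entry=0x49007 [P=1 RW=1 US=1 PS=0]
  L2: frame=0x49 idx=12 entry=0x4C007 [P=1 RW=1 US=1 PS=0]
  ⇒ phys 0x4CCB8  [3 reads]
#2 VA=0xC3E11821 (r,kernel):
  L0: frame=0x3C idx=3 entry=0x4D007 [P=1 RW=1 US=1 PS=0]
  L1: frame=0x4D idx=31 entry=0x51007 [P=1 RW=1 US=1 PS=0]
  L2: frame=0x51 idx=17 entry=0x52007 [P=1 RW=1 US=1 PS=0]
  ⇒ phys 0x52821  [3 reads]
#3 VA=0x40080313C (r,kernel):
  L0: frame=0x3C idx=16 entry=0x54007 [P=1 RW=1 US=1 PS=0]
  L1: frame=0x54 idx=4 entry=0x55007 [P=1 RW=1 US=1 PS=0]
  L2: frame=0x55 idx=3 entry=0x57007 [P=1 RW=1 US=1 PS=0]
  ⇒ phys 0x5713C  [3 reads]

Entries read for #3: 3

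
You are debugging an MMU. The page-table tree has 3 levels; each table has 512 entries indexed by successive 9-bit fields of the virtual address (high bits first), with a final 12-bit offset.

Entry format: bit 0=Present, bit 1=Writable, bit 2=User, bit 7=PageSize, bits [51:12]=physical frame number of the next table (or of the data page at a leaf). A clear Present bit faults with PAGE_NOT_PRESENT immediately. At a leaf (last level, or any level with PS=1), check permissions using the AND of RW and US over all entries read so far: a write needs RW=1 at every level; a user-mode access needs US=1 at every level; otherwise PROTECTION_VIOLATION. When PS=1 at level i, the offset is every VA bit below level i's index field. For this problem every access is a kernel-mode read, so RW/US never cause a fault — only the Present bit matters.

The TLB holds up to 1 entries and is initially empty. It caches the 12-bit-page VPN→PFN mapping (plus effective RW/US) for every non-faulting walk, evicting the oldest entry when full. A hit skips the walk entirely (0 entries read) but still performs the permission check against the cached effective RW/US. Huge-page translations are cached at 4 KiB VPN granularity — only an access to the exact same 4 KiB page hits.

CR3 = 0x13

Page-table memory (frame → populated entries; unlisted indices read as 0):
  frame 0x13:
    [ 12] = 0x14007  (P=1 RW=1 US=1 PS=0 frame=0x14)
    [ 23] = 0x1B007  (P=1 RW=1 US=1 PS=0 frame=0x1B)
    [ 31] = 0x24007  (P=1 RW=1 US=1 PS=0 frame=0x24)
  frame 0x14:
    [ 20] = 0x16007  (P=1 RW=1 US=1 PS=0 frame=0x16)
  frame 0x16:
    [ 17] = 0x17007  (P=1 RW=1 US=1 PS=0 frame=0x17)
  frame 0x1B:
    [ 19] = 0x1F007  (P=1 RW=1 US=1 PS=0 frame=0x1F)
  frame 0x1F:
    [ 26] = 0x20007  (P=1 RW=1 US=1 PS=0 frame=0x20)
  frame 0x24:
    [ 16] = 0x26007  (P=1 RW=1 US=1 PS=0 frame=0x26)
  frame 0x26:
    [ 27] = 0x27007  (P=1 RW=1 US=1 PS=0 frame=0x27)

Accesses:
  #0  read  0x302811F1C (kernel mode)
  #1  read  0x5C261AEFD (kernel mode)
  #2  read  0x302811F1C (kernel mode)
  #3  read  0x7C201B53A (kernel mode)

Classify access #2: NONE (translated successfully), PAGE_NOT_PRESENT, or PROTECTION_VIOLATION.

Walk each access:
#0 VA=0x302811F1C (r,kernel):
  L0: frame=0x13 idx=12 entry=0x14007 [P=1 RW=1 US=1 PS=0]
  L1: frame=0x14 idx=20 entry=0x16007 [P=1 RW=1 US=1 PS=0]
  L2: frame=0x16 idx=17 entry=0x17007 [P=1 RW=1 US=1 PS=0]
  ✓ 0x17F1C  — 3 lookups
#1 VA=0x5C261AEFD (r,kernel):
  L0: frame=0x13 idx=23 entry=0x1B007 [P=1 RW=1 US=1 PS=0]
  L1: frame=0x1B idx=19 entry=0x1F007 [P=1 RW=1 US=1 PS=0]
  L2: frame=0x1F idx=26 entry=0x20007 [P=1 RW=1 US=1 PS=0]
  ✓ 0x20EFD  — 3 lookups
#2 VA=0x302811F1C (r,kernel):
  L0: frame=0x13 idx=12 entry=0x14007 [P=1 RW=1 US=1 PS=0]
  L1: frame=0x14 idx=20 entry=0x16007 [P=1 RW=1 US=1 PS=0]
  L2: frame=0x16 idx=17 entry=0x17007 [P=1 RW=1 US=1 PS=0]
  ✓ 0x17F1C  — 3 lookups
#3 VA=0x7C201B53A (r,kernel):
  L0: frame=0x13 idx=31 entry=0x24007 [P=1 RW=1 US=1 PS=0]
  L1: frame=0x24 idx=16 entry=0x26007 [P=1 RW=1 US=1 PS=0]
  L2: frame=0x26 idx=27 entry=0x27007 [P=1 RW=1 US=1 PS=0]
  ✓ 0x2753A  — 3 lookups

Access #2 fault: NONE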